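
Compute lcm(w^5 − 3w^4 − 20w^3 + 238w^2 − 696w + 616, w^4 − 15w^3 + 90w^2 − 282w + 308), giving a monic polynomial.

Euclidean algorithm in ℚ[w]:
  w^5 − 3w^4 − 20w^3 + 238w^2 − 696w + 616 = (w + 12)(w^4 − 15w^3 + 90w^2 − 282w + 308) + (70w^3 − 560w^2 + 2380w − 3080)
  w^4 − 15w^3 + 90w^2 − 282w + 308 = ((1/70)w − 1/10)(70w^3 − 560w^2 + 2380w − 3080) + (0)
Last nonzero remainder: 70w^3 − 560w^2 + 2380w − 3080. Dividing through by 70 gives the monic gcd w^3 − 8w^2 + 34w − 44.
Then lcm(f, g) = f·g / gcd(f, g); expanding and making the result monic gives the answer.

w^6 − 10w^5 + w^4 + 378w^3 − 2362w^2 + 5488w − 4312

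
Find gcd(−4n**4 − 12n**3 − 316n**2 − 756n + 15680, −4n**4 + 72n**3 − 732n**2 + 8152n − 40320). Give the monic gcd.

Apply the Euclidean algorithm:
  −4n**4 − 12n**3 − 316n**2 − 756n + 15680 = (−4n**4 + 72n**3 − 732n**2 + 8152n − 40320) + (−84n**3 + 416n**2 − 8908n + 56000)
  −4n**4 + 72n**3 − 732n**2 + 8152n − 40320 = ((1/21)n − 274/441)(−84n**3 + 416n**2 − 8908n + 56000) + (−(21760/441)n**2 − (21760/441)n − 348160/63)
  −84n**3 + 416n**2 − 8908n + 56000 = ((9261/5440)n − 11025/1088)(−(21760/441)n**2 − (21760/441)n − 348160/63) + (0)
Last nonzero remainder: −(21760/441)n**2 − (21760/441)n − 348160/63. Dividing through by −21760/441 gives the monic gcd n**2 + n + 112.

n**2 + n + 112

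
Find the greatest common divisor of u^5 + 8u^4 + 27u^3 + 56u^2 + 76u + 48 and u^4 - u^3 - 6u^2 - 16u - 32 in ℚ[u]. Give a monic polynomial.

Repeated division with remainder:
  u^5 + 8u^4 + 27u^3 + 56u^2 + 76u + 48 = (u + 9)(u^4 - u^3 - 6u^2 - 16u - 32) + (42u^3 + 126u^2 + 252u + 336)
  u^4 - u^3 - 6u^2 - 16u - 32 = ((1/42)u - 2/21)(42u^3 + 126u^2 + 252u + 336) + (0)
Last nonzero remainder: 42u^3 + 126u^2 + 252u + 336. Dividing through by 42 gives the monic gcd u^3 + 3u^2 + 6u + 8.

u^3 + 3u^2 + 6u + 8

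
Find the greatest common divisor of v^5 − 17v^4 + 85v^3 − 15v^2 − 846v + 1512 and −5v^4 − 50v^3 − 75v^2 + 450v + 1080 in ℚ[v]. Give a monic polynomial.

v^2 − 9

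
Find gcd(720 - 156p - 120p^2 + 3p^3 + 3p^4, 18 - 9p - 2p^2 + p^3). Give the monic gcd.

By polynomial division,
  3p^4 + 3p^3 - 120p^2 - 156p + 720 = (3p + 9)(p^3 - 2p^2 - 9p + 18) + (-75p^2 - 129p + 558)
  p^3 - 2p^2 - 9p + 18 = (-(1/75)p + 31/625)(-75p^2 - 129p + 558) + ((3024/625)p - 6048/625)
  -75p^2 - 129p + 558 = (-(15625/1008)p - 19375/336)((3024/625)p - 6048/625) + (0)
Last nonzero remainder: (3024/625)p - 6048/625. Dividing through by 3024/625 gives the monic gcd p - 2.

-2 + p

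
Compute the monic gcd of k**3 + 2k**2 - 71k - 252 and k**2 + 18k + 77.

k + 7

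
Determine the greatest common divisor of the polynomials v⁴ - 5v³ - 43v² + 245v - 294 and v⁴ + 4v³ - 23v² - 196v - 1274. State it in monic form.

v² - 49

Repeated division with remainder:
  v⁴ - 5v³ - 43v² + 245v - 294 = (v⁴ + 4v³ - 23v² - 196v - 1274) + (-9v³ - 20v² + 441v + 980)
  v⁴ + 4v³ - 23v² - 196v - 1274 = (-(1/9)v - 16/81)(-9v³ - 20v² + 441v + 980) + ((1786/81)v² - 87514/81)
  -9v³ - 20v² + 441v + 980 = (-(729/1786)v - 810/893)((1786/81)v² - 87514/81) + (0)
Last nonzero remainder: (1786/81)v² - 87514/81. Dividing through by 1786/81 gives the monic gcd v² - 49.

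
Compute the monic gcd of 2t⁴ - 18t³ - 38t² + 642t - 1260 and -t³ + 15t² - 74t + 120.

t - 5

Euclidean algorithm in ℚ[t]:
  2t⁴ - 18t³ - 38t² + 642t - 1260 = (-2t - 12)(-t³ + 15t² - 74t + 120) + (-6t² - 6t + 180)
  -t³ + 15t² - 74t + 120 = ((1/6)t - 8/3)(-6t² - 6t + 180) + (-120t + 600)
  -6t² - 6t + 180 = ((1/20)t + 3/10)(-120t + 600) + (0)
Last nonzero remainder: -120t + 600. Dividing through by -120 gives the monic gcd t - 5.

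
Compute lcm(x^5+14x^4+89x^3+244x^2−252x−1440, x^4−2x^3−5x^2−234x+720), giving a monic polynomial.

x^7+5x^6−19x^5−305x^4−846x^3+5220x^2+8424x−25920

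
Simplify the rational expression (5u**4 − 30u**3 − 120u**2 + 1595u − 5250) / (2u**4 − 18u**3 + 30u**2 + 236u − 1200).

(5u + 35)/(2u + 8)

By polynomial division,
  5u**4 − 30u**3 − 120u**2 + 1595u − 5250 = (5/2)(2u**4 − 18u**3 + 30u**2 + 236u − 1200) + (15u**3 − 195u**2 + 1005u − 2250)
  2u**4 − 18u**3 + 30u**2 + 236u − 1200 = ((2/15)u + 8/15)(15u**3 − 195u**2 + 1005u − 2250) + (0)
Last nonzero remainder: 15u**3 − 195u**2 + 1005u − 2250. Dividing through by 15 gives the monic gcd u**3 − 13u**2 + 67u − 150.
Cancel u**3 − 13u**2 + 67u − 150 from numerator and denominator to get the reduced form.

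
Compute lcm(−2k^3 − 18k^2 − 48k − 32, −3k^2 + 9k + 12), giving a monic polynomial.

k^4 + 5k^3 − 12k^2 − 80k − 64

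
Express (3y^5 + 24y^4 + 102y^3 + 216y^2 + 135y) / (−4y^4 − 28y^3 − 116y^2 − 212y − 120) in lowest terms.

Repeated division with remainder:
  3y^5 + 24y^4 + 102y^3 + 216y^2 + 135y = (−(3/4)y − 3/4)(−4y^4 − 28y^3 − 116y^2 − 212y − 120) + (−6y^3 − 30y^2 − 114y − 90)
  −4y^4 − 28y^3 − 116y^2 − 212y − 120 = ((2/3)y + 4/3)(−6y^3 − 30y^2 − 114y − 90) + (0)
Last nonzero remainder: −6y^3 − 30y^2 − 114y − 90. Dividing through by −6 gives the monic gcd y^3 + 5y^2 + 19y + 15.
Cancel y^3 + 5y^2 + 19y + 15 from numerator and denominator to get the reduced form.

(−3y^2 − 9y)/(4y + 8)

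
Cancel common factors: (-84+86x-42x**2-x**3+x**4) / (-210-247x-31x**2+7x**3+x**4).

By polynomial division,
  x**4-x**3-42x**2+86x-84 = (x**4+7x**3-31x**2-247x-210) + (-8x**3-11x**2+333x+126)
  x**4+7x**3-31x**2-247x-210 = (-(1/8)x-45/64)(-8x**3-11x**2+333x+126) + ((185/64)x**2+(185/64)x-3885/32)
  -8x**3-11x**2+333x+126 = (-(512/185)x-192/185)((185/64)x**2+(185/64)x-3885/32) + (0)
Last nonzero remainder: (185/64)x**2+(185/64)x-3885/32. Dividing through by 185/64 gives the monic gcd x**2+x-42.
Cancel x**2+x-42 from numerator and denominator to get the reduced form.

(2-2x+x**2)/(5+6x+x**2)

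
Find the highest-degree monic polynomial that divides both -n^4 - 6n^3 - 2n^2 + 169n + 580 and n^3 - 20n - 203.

Repeated division with remainder:
  -n^4 - 6n^3 - 2n^2 + 169n + 580 = (-n - 6)(n^3 - 20n - 203) + (-22n^2 - 154n - 638)
  n^3 - 20n - 203 = (-(1/22)n + 7/22)(-22n^2 - 154n - 638) + (0)
Last nonzero remainder: -22n^2 - 154n - 638. Dividing through by -22 gives the monic gcd n^2 + 7n + 29.

n^2 + 7n + 29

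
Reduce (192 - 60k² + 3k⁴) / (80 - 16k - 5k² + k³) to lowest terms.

(-12 + 3k²)/(-5 + k)

Euclidean algorithm in ℚ[k]:
  3k⁴ - 60k² + 192 = (3k + 15)(k³ - 5k² - 16k + 80) + (63k² - 1008)
  k³ - 5k² - 16k + 80 = ((1/63)k - 5/63)(63k² - 1008) + (0)
Last nonzero remainder: 63k² - 1008. Dividing through by 63 gives the monic gcd k² - 16.
Cancel k² - 16 from numerator and denominator to get the reduced form.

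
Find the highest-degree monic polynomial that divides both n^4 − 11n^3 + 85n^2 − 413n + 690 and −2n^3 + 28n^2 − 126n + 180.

n^2 − 8n + 15

Apply the Euclidean algorithm:
  n^4 − 11n^3 + 85n^2 − 413n + 690 = (−(1/2)n − 3/2)(−2n^3 + 28n^2 − 126n + 180) + (64n^2 − 512n + 960)
  −2n^3 + 28n^2 − 126n + 180 = (−(1/32)n + 3/16)(64n^2 − 512n + 960) + (0)
Last nonzero remainder: 64n^2 − 512n + 960. Dividing through by 64 gives the monic gcd n^2 − 8n + 15.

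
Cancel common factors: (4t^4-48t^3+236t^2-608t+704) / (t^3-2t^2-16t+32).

By polynomial division,
  4t^4-48t^3+236t^2-608t+704 = (4t-40)(t^3-2t^2-16t+32) + (220t^2-1376t+1984)
  t^3-2t^2-16t+32 = ((1/220)t+117/6050)(220t^2-1376t+1984) + ((4816/3025)t-19264/3025)
  220t^2-1376t+1984 = ((166375/1204)t-93775/301)((4816/3025)t-19264/3025) + (0)
Last nonzero remainder: (4816/3025)t-19264/3025. Dividing through by 4816/3025 gives the monic gcd t-4.
Cancel t-4 from numerator and denominator to get the reduced form.

(4t^3-32t^2+108t-176)/(t^2+2t-8)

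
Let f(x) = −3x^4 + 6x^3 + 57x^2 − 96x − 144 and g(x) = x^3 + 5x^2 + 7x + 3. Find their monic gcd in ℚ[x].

x + 1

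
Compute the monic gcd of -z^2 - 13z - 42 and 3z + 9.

1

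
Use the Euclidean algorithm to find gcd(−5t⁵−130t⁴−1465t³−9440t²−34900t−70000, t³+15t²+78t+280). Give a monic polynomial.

Euclidean algorithm in ℚ[t]:
  −5t⁵−130t⁴−1465t³−9440t²−34900t−70000 = (−5t²−55t−250)(t³+15t²+78t+280) + (0)
The last nonzero remainder t³+15t²+78t+280 is already monic.

t³+15t²+78t+280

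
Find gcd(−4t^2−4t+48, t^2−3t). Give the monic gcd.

t−3

Repeated division with remainder:
  −4t^2−4t+48 = (−4)(t^2−3t) + (−16t+48)
  t^2−3t = (−(1/16)t)(−16t+48) + (0)
Last nonzero remainder: −16t+48. Dividing through by −16 gives the monic gcd t−3.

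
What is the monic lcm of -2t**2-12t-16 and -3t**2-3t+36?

t**3+3t**2-10t-24

Repeated division with remainder:
  -2t**2-12t-16 = (2/3)(-3t**2-3t+36) + (-10t-40)
  -3t**2-3t+36 = ((3/10)t-9/10)(-10t-40) + (0)
Last nonzero remainder: -10t-40. Dividing through by -10 gives the monic gcd t+4.
Then lcm(f, g) = f·g / gcd(f, g); expanding and making the result monic gives the answer.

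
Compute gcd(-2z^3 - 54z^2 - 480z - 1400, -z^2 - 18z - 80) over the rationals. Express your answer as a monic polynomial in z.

Apply the Euclidean algorithm:
  -2z^3 - 54z^2 - 480z - 1400 = (2z + 18)(-z^2 - 18z - 80) + (4z + 40)
  -z^2 - 18z - 80 = (-(1/4)z - 2)(4z + 40) + (0)
Last nonzero remainder: 4z + 40. Dividing through by 4 gives the monic gcd z + 10.

z + 10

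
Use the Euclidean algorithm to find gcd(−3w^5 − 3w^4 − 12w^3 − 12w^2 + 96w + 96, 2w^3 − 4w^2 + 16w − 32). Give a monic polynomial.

By polynomial division,
  −3w^5 − 3w^4 − 12w^3 − 12w^2 + 96w + 96 = (−(3/2)w^2 − (9/2)w − 3)(2w^3 − 4w^2 + 16w − 32) + (0)
Last nonzero remainder: 2w^3 − 4w^2 + 16w − 32. Dividing through by 2 gives the monic gcd w^3 − 2w^2 + 8w − 16.

w^3 − 2w^2 + 8w − 16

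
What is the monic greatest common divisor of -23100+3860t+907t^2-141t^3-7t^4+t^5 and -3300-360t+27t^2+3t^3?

By polynomial division,
  t^5-7t^4-141t^3+907t^2+3860t-23100 = ((1/3)t^2-(16/3)t+41)(3t^3+27t^2-360t-3300) + (-1020t^2+1020t+112200)
  3t^3+27t^2-360t-3300 = (-(1/340)t-1/34)(-1020t^2+1020t+112200) + (0)
Last nonzero remainder: -1020t^2+1020t+112200. Dividing through by -1020 gives the monic gcd t^2-t-110.

-110-t+t^2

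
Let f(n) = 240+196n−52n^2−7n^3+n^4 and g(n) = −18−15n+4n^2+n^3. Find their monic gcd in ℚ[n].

6+7n+n^2

Apply the Euclidean algorithm:
  n^4−7n^3−52n^2+196n+240 = (n−11)(n^3+4n^2−15n−18) + (7n^2+49n+42)
  n^3+4n^2−15n−18 = ((1/7)n−3/7)(7n^2+49n+42) + (0)
Last nonzero remainder: 7n^2+49n+42. Dividing through by 7 gives the monic gcd n^2+7n+6.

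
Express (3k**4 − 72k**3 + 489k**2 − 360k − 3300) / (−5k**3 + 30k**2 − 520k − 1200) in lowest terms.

Apply the Euclidean algorithm:
  3k**4 − 72k**3 + 489k**2 − 360k − 3300 = (−(3/5)k + 54/5)(−5k**3 + 30k**2 − 520k − 1200) + (−147k**2 + 4536k + 9660)
  −5k**3 + 30k**2 − 520k − 1200 = ((5/147)k + 290/343)(−147k**2 + 4536k + 9660) + (−(229500/49)k − 459000/49)
  −147k**2 + 4536k + 9660 = ((2401/76500)k − 7889/7650)(−(229500/49)k − 459000/49) + (0)
Last nonzero remainder: −(229500/49)k − 459000/49. Dividing through by −229500/49 gives the monic gcd k + 2.
Cancel k + 2 from numerator and denominator to get the reduced form.

(−3k**3 + 78k**2 − 645k + 1650)/(5k**2 − 40k + 600)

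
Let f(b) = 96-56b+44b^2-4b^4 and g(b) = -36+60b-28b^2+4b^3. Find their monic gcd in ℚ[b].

-3+b

Repeated division with remainder:
  -4b^4+44b^2-56b+96 = (-b-7)(4b^3-28b^2+60b-36) + (-92b^2+328b-156)
  4b^3-28b^2+60b-36 = (-(1/23)b+79/529)(-92b^2+328b-156) + ((2240/529)b-6720/529)
  -92b^2+328b-156 = (-(12167/560)b+6877/560)((2240/529)b-6720/529) + (0)
Last nonzero remainder: (2240/529)b-6720/529. Dividing through by 2240/529 gives the monic gcd b-3.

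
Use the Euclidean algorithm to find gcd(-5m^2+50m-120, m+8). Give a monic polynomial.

Apply the Euclidean algorithm:
  -5m^2+50m-120 = (-5m+90)(m+8) + (-840)
  m+8 = (-(1/840)m-1/105)(-840) + (0)
The last nonzero remainder is the constant -840, so the polynomials are coprime and gcd = 1.

1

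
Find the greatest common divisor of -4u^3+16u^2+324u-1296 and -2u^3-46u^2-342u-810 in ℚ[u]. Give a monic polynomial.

Euclidean algorithm in ℚ[u]:
  -4u^3+16u^2+324u-1296 = (2)(-2u^3-46u^2-342u-810) + (108u^2+1008u+324)
  -2u^3-46u^2-342u-810 = (-(1/54)u-41/162)(108u^2+1008u+324) + (-(728/9)u-728)
  108u^2+1008u+324 = (-(243/182)u-81/182)(-(728/9)u-728) + (0)
Last nonzero remainder: -(728/9)u-728. Dividing through by -728/9 gives the monic gcd u+9.

u+9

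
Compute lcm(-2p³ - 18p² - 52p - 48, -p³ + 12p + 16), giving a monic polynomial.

Euclidean algorithm in ℚ[p]:
  -2p³ - 18p² - 52p - 48 = (2)(-p³ + 12p + 16) + (-18p² - 76p - 80)
  -p³ + 12p + 16 = ((1/18)p - 19/81)(-18p² - 76p - 80) + (-(112/81)p - 224/81)
  -18p² - 76p - 80 = ((729/56)p + 405/14)(-(112/81)p - 224/81) + (0)
Last nonzero remainder: -(112/81)p - 224/81. Dividing through by -112/81 gives the monic gcd p + 2.
Then lcm(f, g) = f·g / gcd(f, g); expanding and making the result monic gives the answer.

p⁵ + 7p⁴ - 100p² - 256p - 192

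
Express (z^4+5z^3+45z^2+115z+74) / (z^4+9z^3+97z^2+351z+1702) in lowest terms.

(z^2+3z+2)/(z^2+7z+46)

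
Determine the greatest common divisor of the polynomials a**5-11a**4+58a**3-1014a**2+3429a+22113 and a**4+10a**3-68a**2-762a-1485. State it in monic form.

a**2-6a-27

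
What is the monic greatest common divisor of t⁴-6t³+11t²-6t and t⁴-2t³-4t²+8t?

t²-2t

By polynomial division,
  t⁴-6t³+11t²-6t = (t⁴-2t³-4t²+8t) + (-4t³+15t²-14t)
  t⁴-2t³-4t²+8t = (-(1/4)t-7/16)(-4t³+15t²-14t) + (-(15/16)t²+(15/8)t)
  -4t³+15t²-14t = ((64/15)t-112/15)(-(15/16)t²+(15/8)t) + (0)
Last nonzero remainder: -(15/16)t²+(15/8)t. Dividing through by -15/16 gives the monic gcd t²-2t.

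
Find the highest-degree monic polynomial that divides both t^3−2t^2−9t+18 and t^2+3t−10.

Apply the Euclidean algorithm:
  t^3−2t^2−9t+18 = (t−5)(t^2+3t−10) + (16t−32)
  t^2+3t−10 = ((1/16)t+5/16)(16t−32) + (0)
Last nonzero remainder: 16t−32. Dividing through by 16 gives the monic gcd t−2.

t−2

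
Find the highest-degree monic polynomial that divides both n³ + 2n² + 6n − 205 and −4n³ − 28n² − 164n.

Repeated division with remainder:
  n³ + 2n² + 6n − 205 = (−1/4)(−4n³ − 28n² − 164n) + (−5n² − 35n − 205)
  −4n³ − 28n² − 164n = ((4/5)n)(−5n² − 35n − 205) + (0)
Last nonzero remainder: −5n² − 35n − 205. Dividing through by −5 gives the monic gcd n² + 7n + 41.

n² + 7n + 41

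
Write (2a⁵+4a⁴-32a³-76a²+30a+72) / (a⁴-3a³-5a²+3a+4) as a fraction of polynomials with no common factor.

Repeated division with remainder:
  2a⁵+4a⁴-32a³-76a²+30a+72 = (2a+10)(a⁴-3a³-5a²+3a+4) + (8a³-32a²-8a+32)
  a⁴-3a³-5a²+3a+4 = ((1/8)a+1/8)(8a³-32a²-8a+32) + (0)
Last nonzero remainder: 8a³-32a²-8a+32. Dividing through by 8 gives the monic gcd a³-4a²-a+4.
Cancel a³-4a²-a+4 from numerator and denominator to get the reduced form.

(2a²+12a+18)/(a+1)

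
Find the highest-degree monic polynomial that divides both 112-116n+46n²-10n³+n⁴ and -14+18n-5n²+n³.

Apply the Euclidean algorithm:
  n⁴-10n³+46n²-116n+112 = (n-5)(n³-5n²+18n-14) + (3n²-12n+42)
  n³-5n²+18n-14 = ((1/3)n-1/3)(3n²-12n+42) + (0)
Last nonzero remainder: 3n²-12n+42. Dividing through by 3 gives the monic gcd n²-4n+14.

14-4n+n²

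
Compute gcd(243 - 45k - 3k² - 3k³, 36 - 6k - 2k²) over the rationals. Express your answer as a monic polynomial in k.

-3 + k

By polynomial division,
  -3k³ - 3k² - 45k + 243 = ((3/2)k - 3)(-2k² - 6k + 36) + (-117k + 351)
  -2k² - 6k + 36 = ((2/117)k + 4/39)(-117k + 351) + (0)
Last nonzero remainder: -117k + 351. Dividing through by -117 gives the monic gcd k - 3.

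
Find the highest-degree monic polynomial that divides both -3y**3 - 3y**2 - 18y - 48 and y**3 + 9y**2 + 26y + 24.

y + 2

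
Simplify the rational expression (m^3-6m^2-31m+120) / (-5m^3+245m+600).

(-m+3)/(5m+15)

Euclidean algorithm in ℚ[m]:
  m^3-6m^2-31m+120 = (-1/5)(-5m^3+245m+600) + (-6m^2+18m+240)
  -5m^3+245m+600 = ((5/6)m+5/2)(-6m^2+18m+240) + (0)
Last nonzero remainder: -6m^2+18m+240. Dividing through by -6 gives the monic gcd m^2-3m-40.
Cancel m^2-3m-40 from numerator and denominator to get the reduced form.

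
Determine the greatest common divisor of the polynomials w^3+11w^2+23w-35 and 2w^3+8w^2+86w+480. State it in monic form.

w+5

Apply the Euclidean algorithm:
  w^3+11w^2+23w-35 = (1/2)(2w^3+8w^2+86w+480) + (7w^2-20w-275)
  2w^3+8w^2+86w+480 = ((2/7)w+96/49)(7w^2-20w-275) + ((9984/49)w+49920/49)
  7w^2-20w-275 = ((343/9984)w-2695/9984)((9984/49)w+49920/49) + (0)
Last nonzero remainder: (9984/49)w+49920/49. Dividing through by 9984/49 gives the monic gcd w+5.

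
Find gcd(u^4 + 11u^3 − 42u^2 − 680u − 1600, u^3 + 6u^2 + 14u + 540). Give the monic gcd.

Apply the Euclidean algorithm:
  u^4 + 11u^3 − 42u^2 − 680u − 1600 = (u + 5)(u^3 + 6u^2 + 14u + 540) + (−86u^2 − 1290u − 4300)
  u^3 + 6u^2 + 14u + 540 = (−(1/86)u + 9/86)(−86u^2 − 1290u − 4300) + (99u + 990)
  −86u^2 − 1290u − 4300 = (−(86/99)u − 430/99)(99u + 990) + (0)
Last nonzero remainder: 99u + 990. Dividing through by 99 gives the monic gcd u + 10.

u + 10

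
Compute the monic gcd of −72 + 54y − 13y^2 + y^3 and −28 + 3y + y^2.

−4 + y

By polynomial division,
  y^3 − 13y^2 + 54y − 72 = (y − 16)(y^2 + 3y − 28) + (130y − 520)
  y^2 + 3y − 28 = ((1/130)y + 7/130)(130y − 520) + (0)
Last nonzero remainder: 130y − 520. Dividing through by 130 gives the monic gcd y − 4.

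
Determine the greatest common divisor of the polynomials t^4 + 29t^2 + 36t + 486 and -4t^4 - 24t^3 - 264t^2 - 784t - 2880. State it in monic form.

t^2 + 4t + 18

Euclidean algorithm in ℚ[t]:
  t^4 + 29t^2 + 36t + 486 = (-1/4)(-4t^4 - 24t^3 - 264t^2 - 784t - 2880) + (-6t^3 - 37t^2 - 160t - 234)
  -4t^4 - 24t^3 - 264t^2 - 784t - 2880 = ((2/3)t - 1/9)(-6t^3 - 37t^2 - 160t - 234) + (-(1453/9)t^2 - (5812/9)t - 2906)
  -6t^3 - 37t^2 - 160t - 234 = ((54/1453)t + 117/1453)(-(1453/9)t^2 - (5812/9)t - 2906) + (0)
Last nonzero remainder: -(1453/9)t^2 - (5812/9)t - 2906. Dividing through by -1453/9 gives the monic gcd t^2 + 4t + 18.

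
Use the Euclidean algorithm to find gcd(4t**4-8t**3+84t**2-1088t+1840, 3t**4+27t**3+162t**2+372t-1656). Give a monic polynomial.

Euclidean algorithm in ℚ[t]:
  4t**4-8t**3+84t**2-1088t+1840 = (4/3)(3t**4+27t**3+162t**2+372t-1656) + (-44t**3-132t**2-1584t+4048)
  3t**4+27t**3+162t**2+372t-1656 = (-(3/44)t-9/22)(-44t**3-132t**2-1584t+4048) + (0)
Last nonzero remainder: -44t**3-132t**2-1584t+4048. Dividing through by -44 gives the monic gcd t**3+3t**2+36t-92.

t**3+3t**2+36t-92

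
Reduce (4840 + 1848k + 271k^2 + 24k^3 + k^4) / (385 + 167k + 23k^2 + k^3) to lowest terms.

(88 + 8k + k^2)/(7 + k)

Apply the Euclidean algorithm:
  k^4 + 24k^3 + 271k^2 + 1848k + 4840 = (k + 1)(k^3 + 23k^2 + 167k + 385) + (81k^2 + 1296k + 4455)
  k^3 + 23k^2 + 167k + 385 = ((1/81)k + 7/81)(81k^2 + 1296k + 4455) + (0)
Last nonzero remainder: 81k^2 + 1296k + 4455. Dividing through by 81 gives the monic gcd k^2 + 16k + 55.
Cancel k^2 + 16k + 55 from numerator and denominator to get the reduced form.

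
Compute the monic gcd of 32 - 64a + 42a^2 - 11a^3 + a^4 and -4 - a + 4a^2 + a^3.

-1 + a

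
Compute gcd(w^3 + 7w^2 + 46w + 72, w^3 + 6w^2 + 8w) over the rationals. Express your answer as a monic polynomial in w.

By polynomial division,
  w^3 + 7w^2 + 46w + 72 = (w^3 + 6w^2 + 8w) + (w^2 + 38w + 72)
  w^3 + 6w^2 + 8w = (w - 32)(w^2 + 38w + 72) + (1152w + 2304)
  w^2 + 38w + 72 = ((1/1152)w + 1/32)(1152w + 2304) + (0)
Last nonzero remainder: 1152w + 2304. Dividing through by 1152 gives the monic gcd w + 2.

w + 2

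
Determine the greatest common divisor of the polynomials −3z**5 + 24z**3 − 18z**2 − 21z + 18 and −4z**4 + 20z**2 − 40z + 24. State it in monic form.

z**2 + 2z − 3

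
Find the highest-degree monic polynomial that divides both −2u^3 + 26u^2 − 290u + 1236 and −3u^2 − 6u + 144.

Repeated division with remainder:
  −2u^3 + 26u^2 − 290u + 1236 = ((2/3)u − 10)(−3u^2 − 6u + 144) + (−446u + 2676)
  −3u^2 − 6u + 144 = ((3/446)u + 12/223)(−446u + 2676) + (0)
Last nonzero remainder: −446u + 2676. Dividing through by −446 gives the monic gcd u − 6.

u − 6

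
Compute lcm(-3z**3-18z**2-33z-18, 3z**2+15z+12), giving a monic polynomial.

z**4+10z**3+35z**2+50z+24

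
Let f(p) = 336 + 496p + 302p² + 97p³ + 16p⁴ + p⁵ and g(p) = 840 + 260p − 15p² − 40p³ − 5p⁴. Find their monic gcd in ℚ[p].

56 + 36p + 11p² + p³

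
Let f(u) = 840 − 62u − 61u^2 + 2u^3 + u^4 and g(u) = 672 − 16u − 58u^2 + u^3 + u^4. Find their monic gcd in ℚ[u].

Repeated division with remainder:
  u^4 + 2u^3 − 61u^2 − 62u + 840 = (u^4 + u^3 − 58u^2 − 16u + 672) + (u^3 − 3u^2 − 46u + 168)
  u^4 + u^3 − 58u^2 − 16u + 672 = (u + 4)(u^3 − 3u^2 − 46u + 168) + (0)
The last nonzero remainder u^3 − 3u^2 − 46u + 168 is already monic.

168 − 46u − 3u^2 + u^3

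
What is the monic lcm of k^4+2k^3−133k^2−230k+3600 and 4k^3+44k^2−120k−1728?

k^5−4k^4−145k^3+568k^2+4980k−21600

Repeated division with remainder:
  k^4+2k^3−133k^2−230k+3600 = ((1/4)k−9/4)(4k^3+44k^2−120k−1728) + (−4k^2−68k−288)
  4k^3+44k^2−120k−1728 = (−k+6)(−4k^2−68k−288) + (0)
Last nonzero remainder: −4k^2−68k−288. Dividing through by −4 gives the monic gcd k^2+17k+72.
Then lcm(f, g) = f·g / gcd(f, g); expanding and making the result monic gives the answer.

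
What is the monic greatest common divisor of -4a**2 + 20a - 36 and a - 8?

1

By polynomial division,
  -4a**2 + 20a - 36 = (-4a - 12)(a - 8) + (-132)
  a - 8 = (-(1/132)a + 2/33)(-132) + (0)
The last nonzero remainder is the constant -132, so the polynomials are coprime and gcd = 1.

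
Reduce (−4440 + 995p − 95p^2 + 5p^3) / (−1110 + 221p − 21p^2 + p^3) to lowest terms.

(−40 + 5p)/(−10 + p)

Apply the Euclidean algorithm:
  5p^3 − 95p^2 + 995p − 4440 = (5)(p^3 − 21p^2 + 221p − 1110) + (10p^2 − 110p + 1110)
  p^3 − 21p^2 + 221p − 1110 = ((1/10)p − 1)(10p^2 − 110p + 1110) + (0)
Last nonzero remainder: 10p^2 − 110p + 1110. Dividing through by 10 gives the monic gcd p^2 − 11p + 111.
Cancel p^2 − 11p + 111 from numerator and denominator to get the reduced form.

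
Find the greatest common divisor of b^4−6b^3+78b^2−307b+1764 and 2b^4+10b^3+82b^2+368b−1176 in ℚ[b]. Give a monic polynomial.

b^2+b+49

Repeated division with remainder:
  b^4−6b^3+78b^2−307b+1764 = (1/2)(2b^4+10b^3+82b^2+368b−1176) + (−11b^3+37b^2−491b+2352)
  2b^4+10b^3+82b^2+368b−1176 = (−(2/11)b−184/121)(−11b^3+37b^2−491b+2352) + ((5928/121)b^2+(5928/121)b+290472/121)
  −11b^3+37b^2−491b+2352 = (−(1331/5928)b+242/247)((5928/121)b^2+(5928/121)b+290472/121) + (0)
Last nonzero remainder: (5928/121)b^2+(5928/121)b+290472/121. Dividing through by 5928/121 gives the monic gcd b^2+b+49.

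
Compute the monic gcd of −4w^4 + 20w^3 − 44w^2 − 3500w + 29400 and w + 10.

w + 10

Euclidean algorithm in ℚ[w]:
  −4w^4 + 20w^3 − 44w^2 − 3500w + 29400 = (−4w^3 + 60w^2 − 644w + 2940)(w + 10) + (0)
The last nonzero remainder w + 10 is already monic.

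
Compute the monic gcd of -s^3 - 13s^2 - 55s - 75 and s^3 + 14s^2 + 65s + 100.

s^2 + 10s + 25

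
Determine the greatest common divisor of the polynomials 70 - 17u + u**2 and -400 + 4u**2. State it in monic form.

-10 + u

Apply the Euclidean algorithm:
  u**2 - 17u + 70 = (1/4)(4u**2 - 400) + (-17u + 170)
  4u**2 - 400 = (-(4/17)u - 40/17)(-17u + 170) + (0)
Last nonzero remainder: -17u + 170. Dividing through by -17 gives the monic gcd u - 10.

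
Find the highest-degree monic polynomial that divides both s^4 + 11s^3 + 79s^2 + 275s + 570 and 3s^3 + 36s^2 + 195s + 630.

s^2 + 5s + 30

Apply the Euclidean algorithm:
  s^4 + 11s^3 + 79s^2 + 275s + 570 = ((1/3)s − 1/3)(3s^3 + 36s^2 + 195s + 630) + (26s^2 + 130s + 780)
  3s^3 + 36s^2 + 195s + 630 = ((3/26)s + 21/26)(26s^2 + 130s + 780) + (0)
Last nonzero remainder: 26s^2 + 130s + 780. Dividing through by 26 gives the monic gcd s^2 + 5s + 30.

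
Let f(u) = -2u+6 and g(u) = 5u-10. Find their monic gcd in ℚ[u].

Repeated division with remainder:
  -2u+6 = (-2/5)(5u-10) + (2)
  5u-10 = ((5/2)u-5)(2) + (0)
The last nonzero remainder is the constant 2, so the polynomials are coprime and gcd = 1.

1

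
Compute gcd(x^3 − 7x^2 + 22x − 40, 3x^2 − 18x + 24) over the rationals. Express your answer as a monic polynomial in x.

Euclidean algorithm in ℚ[x]:
  x^3 − 7x^2 + 22x − 40 = ((1/3)x − 1/3)(3x^2 − 18x + 24) + (8x − 32)
  3x^2 − 18x + 24 = ((3/8)x − 3/4)(8x − 32) + (0)
Last nonzero remainder: 8x − 32. Dividing through by 8 gives the monic gcd x − 4.

x − 4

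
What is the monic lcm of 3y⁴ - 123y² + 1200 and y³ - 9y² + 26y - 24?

y⁶ - 5y⁵ - 35y⁴ + 205y³ + 154y² - 2000y + 2400

By polynomial division,
  3y⁴ - 123y² + 1200 = (3y + 27)(y³ - 9y² + 26y - 24) + (42y² - 630y + 1848)
  y³ - 9y² + 26y - 24 = ((1/42)y + 1/7)(42y² - 630y + 1848) + (72y - 288)
  42y² - 630y + 1848 = ((7/12)y - 77/12)(72y - 288) + (0)
Last nonzero remainder: 72y - 288. Dividing through by 72 gives the monic gcd y - 4.
Then lcm(f, g) = f·g / gcd(f, g); expanding and making the result monic gives the answer.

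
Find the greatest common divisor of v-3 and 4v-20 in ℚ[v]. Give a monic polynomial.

1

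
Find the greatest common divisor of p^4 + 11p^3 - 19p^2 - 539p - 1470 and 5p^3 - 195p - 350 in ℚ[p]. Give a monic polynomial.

By polynomial division,
  p^4 + 11p^3 - 19p^2 - 539p - 1470 = ((1/5)p + 11/5)(5p^3 - 195p - 350) + (20p^2 - 40p - 700)
  5p^3 - 195p - 350 = ((1/4)p + 1/2)(20p^2 - 40p - 700) + (0)
Last nonzero remainder: 20p^2 - 40p - 700. Dividing through by 20 gives the monic gcd p^2 - 2p - 35.

p^2 - 2p - 35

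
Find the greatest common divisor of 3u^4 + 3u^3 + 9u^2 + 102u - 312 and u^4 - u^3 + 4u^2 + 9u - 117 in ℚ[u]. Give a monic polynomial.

u^2 - u + 13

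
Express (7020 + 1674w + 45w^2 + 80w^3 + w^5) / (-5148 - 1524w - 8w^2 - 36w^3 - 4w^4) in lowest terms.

Apply the Euclidean algorithm:
  w^5 + 80w^3 + 45w^2 + 1674w + 7020 = (-(1/4)w + 9/4)(-4w^4 - 36w^3 - 8w^2 - 1524w - 5148) + (159w^3 - 318w^2 + 3816w + 18603)
  -4w^4 - 36w^3 - 8w^2 - 1524w - 5148 = (-(4/159)w - 44/159)(159w^3 - 318w^2 + 3816w + 18603) + (0)
Last nonzero remainder: 159w^3 - 318w^2 + 3816w + 18603. Dividing through by 159 gives the monic gcd w^3 - 2w^2 + 24w + 117.
Cancel w^3 - 2w^2 + 24w + 117 from numerator and denominator to get the reduced form.

(-60 - 2w - w^2)/(44 + 4w)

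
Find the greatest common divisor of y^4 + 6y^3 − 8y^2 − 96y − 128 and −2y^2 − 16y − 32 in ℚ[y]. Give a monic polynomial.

y^2 + 8y + 16

Apply the Euclidean algorithm:
  y^4 + 6y^3 − 8y^2 − 96y − 128 = (−(1/2)y^2 + y + 4)(−2y^2 − 16y − 32) + (0)
Last nonzero remainder: −2y^2 − 16y − 32. Dividing through by −2 gives the monic gcd y^2 + 8y + 16.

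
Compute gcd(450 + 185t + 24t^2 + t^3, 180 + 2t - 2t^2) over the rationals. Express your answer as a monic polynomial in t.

Euclidean algorithm in ℚ[t]:
  t^3 + 24t^2 + 185t + 450 = (-(1/2)t - 25/2)(-2t^2 + 2t + 180) + (300t + 2700)
  -2t^2 + 2t + 180 = (-(1/150)t + 1/15)(300t + 2700) + (0)
Last nonzero remainder: 300t + 2700. Dividing through by 300 gives the monic gcd t + 9.

9 + t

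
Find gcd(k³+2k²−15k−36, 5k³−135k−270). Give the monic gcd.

k²+6k+9

Euclidean algorithm in ℚ[k]:
  k³+2k²−15k−36 = (1/5)(5k³−135k−270) + (2k²+12k+18)
  5k³−135k−270 = ((5/2)k−15)(2k²+12k+18) + (0)
Last nonzero remainder: 2k²+12k+18. Dividing through by 2 gives the monic gcd k²+6k+9.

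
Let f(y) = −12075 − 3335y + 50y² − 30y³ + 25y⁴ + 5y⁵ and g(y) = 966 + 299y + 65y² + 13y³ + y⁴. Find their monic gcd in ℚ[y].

161 + 23y + 7y² + y³

Repeated division with remainder:
  5y⁵ + 25y⁴ − 30y³ + 50y² − 3335y − 12075 = (5y − 40)(y⁴ + 13y³ + 65y² + 299y + 966) + (165y³ + 1155y² + 3795y + 26565)
  y⁴ + 13y³ + 65y² + 299y + 966 = ((1/165)y + 2/55)(165y³ + 1155y² + 3795y + 26565) + (0)
Last nonzero remainder: 165y³ + 1155y² + 3795y + 26565. Dividing through by 165 gives the monic gcd y³ + 7y² + 23y + 161.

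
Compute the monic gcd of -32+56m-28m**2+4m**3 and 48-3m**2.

-4+m

By polynomial division,
  4m**3-28m**2+56m-32 = (-(4/3)m+28/3)(-3m**2+48) + (120m-480)
  -3m**2+48 = (-(1/40)m-1/10)(120m-480) + (0)
Last nonzero remainder: 120m-480. Dividing through by 120 gives the monic gcd m-4.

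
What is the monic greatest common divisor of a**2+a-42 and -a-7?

a+7

Euclidean algorithm in ℚ[a]:
  a**2+a-42 = (-a+6)(-a-7) + (0)
Last nonzero remainder: -a-7. Dividing through by -1 gives the monic gcd a+7.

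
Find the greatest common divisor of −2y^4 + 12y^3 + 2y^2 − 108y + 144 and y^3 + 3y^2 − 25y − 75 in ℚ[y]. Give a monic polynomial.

Euclidean algorithm in ℚ[y]:
  −2y^4 + 12y^3 + 2y^2 − 108y + 144 = (−2y + 18)(y^3 + 3y^2 − 25y − 75) + (−102y^2 + 192y + 1494)
  y^3 + 3y^2 − 25y − 75 = (−(1/102)y − 83/1734)(−102y^2 + 192y + 1494) + (−(336/289)y − 1008/289)
  −102y^2 + 192y + 1494 = ((4913/56)y − 23987/56)(−(336/289)y − 1008/289) + (0)
Last nonzero remainder: −(336/289)y − 1008/289. Dividing through by −336/289 gives the monic gcd y + 3.

y + 3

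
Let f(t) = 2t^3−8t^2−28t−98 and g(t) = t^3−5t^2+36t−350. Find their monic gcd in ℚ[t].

Euclidean algorithm in ℚ[t]:
  2t^3−8t^2−28t−98 = (2)(t^3−5t^2+36t−350) + (2t^2−100t+602)
  t^3−5t^2+36t−350 = ((1/2)t+45/2)(2t^2−100t+602) + (1985t−13895)
  2t^2−100t+602 = ((2/1985)t−86/1985)(1985t−13895) + (0)
Last nonzero remainder: 1985t−13895. Dividing through by 1985 gives the monic gcd t−7.

t−7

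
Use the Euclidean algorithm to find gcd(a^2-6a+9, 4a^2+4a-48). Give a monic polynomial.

a-3

Euclidean algorithm in ℚ[a]:
  a^2-6a+9 = (1/4)(4a^2+4a-48) + (-7a+21)
  4a^2+4a-48 = (-(4/7)a-16/7)(-7a+21) + (0)
Last nonzero remainder: -7a+21. Dividing through by -7 gives the monic gcd a-3.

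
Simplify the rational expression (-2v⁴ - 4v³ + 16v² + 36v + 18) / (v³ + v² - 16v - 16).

(-2v³ - 2v² + 18v + 18)/(v² - 16)

Apply the Euclidean algorithm:
  -2v⁴ - 4v³ + 16v² + 36v + 18 = (-2v - 2)(v³ + v² - 16v - 16) + (-14v² - 28v - 14)
  v³ + v² - 16v - 16 = (-(1/14)v + 1/14)(-14v² - 28v - 14) + (-15v - 15)
  -14v² - 28v - 14 = ((14/15)v + 14/15)(-15v - 15) + (0)
Last nonzero remainder: -15v - 15. Dividing through by -15 gives the monic gcd v + 1.
Cancel v + 1 from numerator and denominator to get the reduced form.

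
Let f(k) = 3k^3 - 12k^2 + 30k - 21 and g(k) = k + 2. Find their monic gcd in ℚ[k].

By polynomial division,
  3k^3 - 12k^2 + 30k - 21 = (3k^2 - 18k + 66)(k + 2) + (-153)
  k + 2 = (-(1/153)k - 2/153)(-153) + (0)
The last nonzero remainder is the constant -153, so the polynomials are coprime and gcd = 1.

1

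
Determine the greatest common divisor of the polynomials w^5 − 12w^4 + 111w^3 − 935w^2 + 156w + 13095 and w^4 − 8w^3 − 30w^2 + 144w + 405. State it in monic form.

w^3 − 11w^2 + 3w + 135

Apply the Euclidean algorithm:
  w^5 − 12w^4 + 111w^3 − 935w^2 + 156w + 13095 = (w − 4)(w^4 − 8w^3 − 30w^2 + 144w + 405) + (109w^3 − 1199w^2 + 327w + 14715)
  w^4 − 8w^3 − 30w^2 + 144w + 405 = ((1/109)w + 3/109)(109w^3 − 1199w^2 + 327w + 14715) + (0)
Last nonzero remainder: 109w^3 − 1199w^2 + 327w + 14715. Dividing through by 109 gives the monic gcd w^3 − 11w^2 + 3w + 135.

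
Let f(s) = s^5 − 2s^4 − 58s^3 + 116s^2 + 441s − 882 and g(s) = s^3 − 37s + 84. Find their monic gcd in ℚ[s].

Apply the Euclidean algorithm:
  s^5 − 2s^4 − 58s^3 + 116s^2 + 441s − 882 = (s^2 − 2s − 21)(s^3 − 37s + 84) + (−42s^2 − 168s + 882)
  s^3 − 37s + 84 = (−(1/42)s + 2/21)(−42s^2 − 168s + 882) + (0)
Last nonzero remainder: −42s^2 − 168s + 882. Dividing through by −42 gives the monic gcd s^2 + 4s − 21.

s^2 + 4s − 21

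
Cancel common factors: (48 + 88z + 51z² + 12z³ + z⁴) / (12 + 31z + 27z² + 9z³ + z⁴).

(4 + z)/(1 + z)

Euclidean algorithm in ℚ[z]:
  z⁴ + 12z³ + 51z² + 88z + 48 = (z⁴ + 9z³ + 27z² + 31z + 12) + (3z³ + 24z² + 57z + 36)
  z⁴ + 9z³ + 27z² + 31z + 12 = ((1/3)z + 1/3)(3z³ + 24z² + 57z + 36) + (0)
Last nonzero remainder: 3z³ + 24z² + 57z + 36. Dividing through by 3 gives the monic gcd z³ + 8z² + 19z + 12.
Cancel z³ + 8z² + 19z + 12 from numerator and denominator to get the reduced form.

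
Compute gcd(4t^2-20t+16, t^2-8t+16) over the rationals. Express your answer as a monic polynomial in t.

t-4

Repeated division with remainder:
  4t^2-20t+16 = (4)(t^2-8t+16) + (12t-48)
  t^2-8t+16 = ((1/12)t-1/3)(12t-48) + (0)
Last nonzero remainder: 12t-48. Dividing through by 12 gives the monic gcd t-4.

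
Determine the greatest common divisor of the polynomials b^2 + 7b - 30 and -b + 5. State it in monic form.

Apply the Euclidean algorithm:
  b^2 + 7b - 30 = (-b - 12)(-b + 5) + (30)
  -b + 5 = (-(1/30)b + 1/6)(30) + (0)
The last nonzero remainder is the constant 30, so the polynomials are coprime and gcd = 1.

1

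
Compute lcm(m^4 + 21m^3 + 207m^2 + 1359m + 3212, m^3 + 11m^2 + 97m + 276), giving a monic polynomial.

m^6 + 28m^5 + 423m^4 + 4257m^3 + 27008m^2 + 116255m + 221628

Apply the Euclidean algorithm:
  m^4 + 21m^3 + 207m^2 + 1359m + 3212 = (m + 10)(m^3 + 11m^2 + 97m + 276) + (113m + 452)
  m^3 + 11m^2 + 97m + 276 = ((1/113)m^2 + (7/113)m + 69/113)(113m + 452) + (0)
Last nonzero remainder: 113m + 452. Dividing through by 113 gives the monic gcd m + 4.
Then lcm(f, g) = f·g / gcd(f, g); expanding and making the result monic gives the answer.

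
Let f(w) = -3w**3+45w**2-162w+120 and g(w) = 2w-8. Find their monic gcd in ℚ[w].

Repeated division with remainder:
  -3w**3+45w**2-162w+120 = (-(3/2)w**2+(33/2)w-15)(2w-8) + (0)
Last nonzero remainder: 2w-8. Dividing through by 2 gives the monic gcd w-4.

w-4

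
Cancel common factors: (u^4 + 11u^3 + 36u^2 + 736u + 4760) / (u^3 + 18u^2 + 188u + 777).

Repeated division with remainder:
  u^4 + 11u^3 + 36u^2 + 736u + 4760 = (u - 7)(u^3 + 18u^2 + 188u + 777) + (-26u^2 + 1275u + 10199)
  u^3 + 18u^2 + 188u + 777 = (-(1/26)u - 1743/676)(-26u^2 + 1275u + 10199) + ((2614587/676)u + 18302109/676)
  -26u^2 + 1275u + 10199 = (-(17576/2614587)u + 984932/2614587)((2614587/676)u + 18302109/676) + (0)
Last nonzero remainder: (2614587/676)u + 18302109/676. Dividing through by 2614587/676 gives the monic gcd u + 7.
Cancel u + 7 from numerator and denominator to get the reduced form.

(u^3 + 4u^2 + 8u + 680)/(u^2 + 11u + 111)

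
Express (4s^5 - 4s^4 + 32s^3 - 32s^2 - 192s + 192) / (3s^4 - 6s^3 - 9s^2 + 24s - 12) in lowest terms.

By polynomial division,
  4s^5 - 4s^4 + 32s^3 - 32s^2 - 192s + 192 = ((4/3)s + 4/3)(3s^4 - 6s^3 - 9s^2 + 24s - 12) + (52s^3 - 52s^2 - 208s + 208)
  3s^4 - 6s^3 - 9s^2 + 24s - 12 = ((3/52)s - 3/52)(52s^3 - 52s^2 - 208s + 208) + (0)
Last nonzero remainder: 52s^3 - 52s^2 - 208s + 208. Dividing through by 52 gives the monic gcd s^3 - s^2 - 4s + 4.
Cancel s^3 - s^2 - 4s + 4 from numerator and denominator to get the reduced form.

(4s^2 + 48)/(3s - 3)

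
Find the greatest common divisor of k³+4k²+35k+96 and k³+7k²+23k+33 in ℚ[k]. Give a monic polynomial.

Euclidean algorithm in ℚ[k]:
  k³+4k²+35k+96 = (k³+7k²+23k+33) + (−3k²+12k+63)
  k³+7k²+23k+33 = (−(1/3)k−11/3)(−3k²+12k+63) + (88k+264)
  −3k²+12k+63 = (−(3/88)k+21/88)(88k+264) + (0)
Last nonzero remainder: 88k+264. Dividing through by 88 gives the monic gcd k+3.

k+3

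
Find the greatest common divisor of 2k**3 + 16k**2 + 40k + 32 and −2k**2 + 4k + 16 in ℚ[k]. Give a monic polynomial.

Euclidean algorithm in ℚ[k]:
  2k**3 + 16k**2 + 40k + 32 = (−k − 10)(−2k**2 + 4k + 16) + (96k + 192)
  −2k**2 + 4k + 16 = (−(1/48)k + 1/12)(96k + 192) + (0)
Last nonzero remainder: 96k + 192. Dividing through by 96 gives the monic gcd k + 2.

k + 2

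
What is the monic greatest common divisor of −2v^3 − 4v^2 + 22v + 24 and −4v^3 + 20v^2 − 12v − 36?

Repeated division with remainder:
  −2v^3 − 4v^2 + 22v + 24 = (1/2)(−4v^3 + 20v^2 − 12v − 36) + (−14v^2 + 28v + 42)
  −4v^3 + 20v^2 − 12v − 36 = ((2/7)v − 6/7)(−14v^2 + 28v + 42) + (0)
Last nonzero remainder: −14v^2 + 28v + 42. Dividing through by −14 gives the monic gcd v^2 − 2v − 3.

v^2 − 2v − 3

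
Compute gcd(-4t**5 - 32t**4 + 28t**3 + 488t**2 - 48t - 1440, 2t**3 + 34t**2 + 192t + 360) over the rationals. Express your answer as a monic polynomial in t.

t**2 + 11t + 30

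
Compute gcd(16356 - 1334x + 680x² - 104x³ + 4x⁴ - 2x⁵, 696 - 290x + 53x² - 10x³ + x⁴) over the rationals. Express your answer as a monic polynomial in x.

-174 + 29x - 6x² + x³

By polynomial division,
  -2x⁵ + 4x⁴ - 104x³ + 680x² - 1334x + 16356 = (-2x - 16)(x⁴ - 10x³ + 53x² - 290x + 696) + (-158x³ + 948x² - 4582x + 27492)
  x⁴ - 10x³ + 53x² - 290x + 696 = (-(1/158)x + 2/79)(-158x³ + 948x² - 4582x + 27492) + (0)
Last nonzero remainder: -158x³ + 948x² - 4582x + 27492. Dividing through by -158 gives the monic gcd x³ - 6x² + 29x - 174.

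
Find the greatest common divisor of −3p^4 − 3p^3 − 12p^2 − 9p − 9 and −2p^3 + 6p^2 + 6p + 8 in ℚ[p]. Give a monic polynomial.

Euclidean algorithm in ℚ[p]:
  −3p^4 − 3p^3 − 12p^2 − 9p − 9 = ((3/2)p + 6)(−2p^3 + 6p^2 + 6p + 8) + (−57p^2 − 57p − 57)
  −2p^3 + 6p^2 + 6p + 8 = ((2/57)p − 8/57)(−57p^2 − 57p − 57) + (0)
Last nonzero remainder: −57p^2 − 57p − 57. Dividing through by −57 gives the monic gcd p^2 + p + 1.

p^2 + p + 1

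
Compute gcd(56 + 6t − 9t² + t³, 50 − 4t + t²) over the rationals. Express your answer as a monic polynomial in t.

1

By polynomial division,
  t³ − 9t² + 6t + 56 = (t − 5)(t² − 4t + 50) + (−64t + 306)
  t² − 4t + 50 = (−(1/64)t − 25/2048)(−64t + 306) + (55025/1024)
  −64t + 306 = (−(65536/55025)t + 313344/55025)(55025/1024) + (0)
The last nonzero remainder is the constant 55025/1024, so the polynomials are coprime and gcd = 1.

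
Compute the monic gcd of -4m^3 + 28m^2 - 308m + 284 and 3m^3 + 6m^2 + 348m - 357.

Euclidean algorithm in ℚ[m]:
  -4m^3 + 28m^2 - 308m + 284 = (-4/3)(3m^3 + 6m^2 + 348m - 357) + (36m^2 + 156m - 192)
  3m^3 + 6m^2 + 348m - 357 = ((1/12)m - 7/36)(36m^2 + 156m - 192) + ((1183/3)m - 1183/3)
  36m^2 + 156m - 192 = ((108/1183)m + 576/1183)((1183/3)m - 1183/3) + (0)
Last nonzero remainder: (1183/3)m - 1183/3. Dividing through by 1183/3 gives the monic gcd m - 1.

m - 1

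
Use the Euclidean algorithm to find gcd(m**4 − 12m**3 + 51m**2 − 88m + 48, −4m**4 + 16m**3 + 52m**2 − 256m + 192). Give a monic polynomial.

Repeated division with remainder:
  m**4 − 12m**3 + 51m**2 − 88m + 48 = (−1/4)(−4m**4 + 16m**3 + 52m**2 − 256m + 192) + (−8m**3 + 64m**2 − 152m + 96)
  −4m**4 + 16m**3 + 52m**2 − 256m + 192 = ((1/2)m + 2)(−8m**3 + 64m**2 − 152m + 96) + (0)
Last nonzero remainder: −8m**3 + 64m**2 − 152m + 96. Dividing through by −8 gives the monic gcd m**3 − 8m**2 + 19m − 12.

m**3 − 8m**2 + 19m − 12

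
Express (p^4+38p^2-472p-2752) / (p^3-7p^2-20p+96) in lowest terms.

(p^2+4p+86)/(p-3)

Repeated division with remainder:
  p^4+38p^2-472p-2752 = (p+7)(p^3-7p^2-20p+96) + (107p^2-428p-3424)
  p^3-7p^2-20p+96 = ((1/107)p-3/107)(107p^2-428p-3424) + (0)
Last nonzero remainder: 107p^2-428p-3424. Dividing through by 107 gives the monic gcd p^2-4p-32.
Cancel p^2-4p-32 from numerator and denominator to get the reduced form.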